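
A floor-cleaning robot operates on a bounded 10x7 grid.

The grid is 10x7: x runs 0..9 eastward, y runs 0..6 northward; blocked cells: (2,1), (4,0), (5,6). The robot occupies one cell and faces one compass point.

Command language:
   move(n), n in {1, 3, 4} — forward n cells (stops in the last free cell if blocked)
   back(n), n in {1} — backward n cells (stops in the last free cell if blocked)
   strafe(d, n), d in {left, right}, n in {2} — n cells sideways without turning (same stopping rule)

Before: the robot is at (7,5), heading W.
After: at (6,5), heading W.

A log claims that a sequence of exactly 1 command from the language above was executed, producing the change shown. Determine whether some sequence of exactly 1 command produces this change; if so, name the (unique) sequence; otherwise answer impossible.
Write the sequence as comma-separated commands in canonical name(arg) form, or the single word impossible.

move(1)

key: heading stays W — the single command does not turn
t0: at (7,5), heading W
[1] after move(1): at (6,5), heading W
no other 1-command option fits: unique.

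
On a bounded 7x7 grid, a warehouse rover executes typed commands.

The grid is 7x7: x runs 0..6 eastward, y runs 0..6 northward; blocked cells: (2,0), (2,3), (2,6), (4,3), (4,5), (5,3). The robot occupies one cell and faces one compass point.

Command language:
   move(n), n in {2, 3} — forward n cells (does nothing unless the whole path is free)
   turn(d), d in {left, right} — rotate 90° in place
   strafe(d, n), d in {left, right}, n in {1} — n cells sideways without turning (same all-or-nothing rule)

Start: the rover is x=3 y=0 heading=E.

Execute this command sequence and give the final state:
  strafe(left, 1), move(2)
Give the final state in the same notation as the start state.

t0: x=3 y=0 heading=E
step 1 (strafe(left, 1)): x=3 y=1 heading=E
step 2 (move(2)): x=5 y=1 heading=E

x=5 y=1 heading=E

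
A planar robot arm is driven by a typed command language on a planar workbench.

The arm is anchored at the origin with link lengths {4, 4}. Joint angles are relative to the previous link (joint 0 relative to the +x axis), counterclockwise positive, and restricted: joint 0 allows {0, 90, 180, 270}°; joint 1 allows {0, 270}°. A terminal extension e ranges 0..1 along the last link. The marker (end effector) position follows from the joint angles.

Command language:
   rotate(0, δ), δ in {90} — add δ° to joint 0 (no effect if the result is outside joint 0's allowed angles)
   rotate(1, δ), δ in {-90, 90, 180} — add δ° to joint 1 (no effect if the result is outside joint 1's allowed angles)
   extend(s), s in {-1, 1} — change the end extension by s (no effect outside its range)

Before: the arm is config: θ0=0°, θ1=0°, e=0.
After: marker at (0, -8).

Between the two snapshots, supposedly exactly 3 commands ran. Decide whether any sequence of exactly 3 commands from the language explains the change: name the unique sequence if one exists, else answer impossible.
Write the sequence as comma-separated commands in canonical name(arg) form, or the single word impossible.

initial: config: θ0=0°, θ1=0°, e=0
[1] after rotate(0, 90): config: θ0=90°, θ1=0°, e=0
[2] after rotate(0, 90): config: θ0=180°, θ1=0°, e=0
[3] after rotate(0, 90): config: θ0=270°, θ1=0°, e=0
uniquely the one of 216 3-step routes that fits.

rotate(0, 90), rotate(0, 90), rotate(0, 90)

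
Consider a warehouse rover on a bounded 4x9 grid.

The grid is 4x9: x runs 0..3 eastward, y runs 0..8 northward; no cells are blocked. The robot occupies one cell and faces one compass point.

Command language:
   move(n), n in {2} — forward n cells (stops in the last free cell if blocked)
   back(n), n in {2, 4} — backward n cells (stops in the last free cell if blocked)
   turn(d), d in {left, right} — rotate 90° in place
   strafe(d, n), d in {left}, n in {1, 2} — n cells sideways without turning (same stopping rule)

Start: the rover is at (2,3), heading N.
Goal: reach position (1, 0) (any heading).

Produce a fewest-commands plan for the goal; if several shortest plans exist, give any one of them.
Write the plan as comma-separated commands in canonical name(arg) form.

strafe(left, 1), back(4)

from: at (2,3), heading N
[1] after strafe(left, 1): at (1,3), heading N
[2] after back(4): at (1,0), heading N
minimal: 2 command(s), checked below 2.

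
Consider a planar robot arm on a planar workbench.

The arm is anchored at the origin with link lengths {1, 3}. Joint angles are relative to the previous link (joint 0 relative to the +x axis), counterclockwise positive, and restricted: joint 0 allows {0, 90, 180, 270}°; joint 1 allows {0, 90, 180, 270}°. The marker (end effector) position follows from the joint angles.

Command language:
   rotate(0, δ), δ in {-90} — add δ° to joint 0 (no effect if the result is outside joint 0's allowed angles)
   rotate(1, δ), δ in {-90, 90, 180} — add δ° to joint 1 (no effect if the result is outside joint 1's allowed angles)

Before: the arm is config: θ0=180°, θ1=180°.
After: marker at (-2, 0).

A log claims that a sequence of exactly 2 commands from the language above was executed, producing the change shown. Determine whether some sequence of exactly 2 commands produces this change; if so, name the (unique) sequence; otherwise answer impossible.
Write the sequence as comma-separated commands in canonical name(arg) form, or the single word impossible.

from: config: θ0=180°, θ1=180°
1. rotate(0, -90) → config: θ0=90°, θ1=180°
2. rotate(0, -90) → config: θ0=0°, θ1=180°
no rival 2-sequence matches.

rotate(0, -90), rotate(0, -90)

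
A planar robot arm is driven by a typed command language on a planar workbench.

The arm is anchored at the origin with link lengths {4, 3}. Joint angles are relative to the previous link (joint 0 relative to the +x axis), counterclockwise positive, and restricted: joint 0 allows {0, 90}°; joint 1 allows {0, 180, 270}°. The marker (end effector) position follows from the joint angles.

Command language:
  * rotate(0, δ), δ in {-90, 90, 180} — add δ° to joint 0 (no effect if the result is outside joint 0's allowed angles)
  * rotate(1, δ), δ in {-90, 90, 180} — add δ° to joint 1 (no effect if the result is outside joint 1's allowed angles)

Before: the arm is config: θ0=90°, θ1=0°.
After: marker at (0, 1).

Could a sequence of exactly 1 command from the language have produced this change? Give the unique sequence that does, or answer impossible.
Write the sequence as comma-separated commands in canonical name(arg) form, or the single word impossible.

begin: config: θ0=90°, θ1=0°
[1] after rotate(1, 180): config: θ0=90°, θ1=180°
no other 1-command option fits: unique.

rotate(1, 180)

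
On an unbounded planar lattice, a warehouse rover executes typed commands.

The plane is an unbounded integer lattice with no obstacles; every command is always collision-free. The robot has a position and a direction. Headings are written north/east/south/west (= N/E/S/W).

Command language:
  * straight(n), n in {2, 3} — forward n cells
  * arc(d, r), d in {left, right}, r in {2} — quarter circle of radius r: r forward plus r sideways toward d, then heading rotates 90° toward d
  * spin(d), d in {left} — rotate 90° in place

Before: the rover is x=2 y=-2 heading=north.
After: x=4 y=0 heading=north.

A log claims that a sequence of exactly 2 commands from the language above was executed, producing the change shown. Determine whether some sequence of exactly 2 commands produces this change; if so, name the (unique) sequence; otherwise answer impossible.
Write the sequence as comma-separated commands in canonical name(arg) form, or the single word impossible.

key: running spin(left) before arc(right, 2) would end elsewhere — order is forced
begin: x=2 y=-2 heading=north
t=1 arc(right, 2) ⇒ x=4 y=0 heading=east
t=2 spin(left) ⇒ x=4 y=0 heading=north
no rival 2-sequence matches.

arc(right, 2), spin(left)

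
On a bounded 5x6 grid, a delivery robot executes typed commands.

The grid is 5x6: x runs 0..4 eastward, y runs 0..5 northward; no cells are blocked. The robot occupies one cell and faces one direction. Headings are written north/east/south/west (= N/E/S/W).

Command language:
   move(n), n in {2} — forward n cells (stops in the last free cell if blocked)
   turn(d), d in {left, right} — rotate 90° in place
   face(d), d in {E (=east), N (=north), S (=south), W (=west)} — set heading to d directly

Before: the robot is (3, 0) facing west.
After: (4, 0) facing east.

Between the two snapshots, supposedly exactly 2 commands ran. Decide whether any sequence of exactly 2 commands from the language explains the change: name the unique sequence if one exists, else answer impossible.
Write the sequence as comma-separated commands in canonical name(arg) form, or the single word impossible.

key: order matters: swapping face(E) and move(2) lands elsewhere
begin: (3, 0) facing west
1. face(E) → (3, 0) facing east
2. move(2) → (4, 0) facing east
no other 2-command option fits: unique.

face(E), move(2)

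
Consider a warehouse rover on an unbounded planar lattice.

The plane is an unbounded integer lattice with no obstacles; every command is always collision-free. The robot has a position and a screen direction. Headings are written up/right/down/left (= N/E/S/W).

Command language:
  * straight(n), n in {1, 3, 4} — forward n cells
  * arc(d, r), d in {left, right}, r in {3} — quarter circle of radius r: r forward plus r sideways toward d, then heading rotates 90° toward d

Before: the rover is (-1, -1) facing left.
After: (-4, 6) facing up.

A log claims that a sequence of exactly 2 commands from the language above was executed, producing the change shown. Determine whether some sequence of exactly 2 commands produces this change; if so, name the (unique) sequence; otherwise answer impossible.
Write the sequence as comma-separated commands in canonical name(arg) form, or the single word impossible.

arc(right, 3), straight(4)

key: running straight(4) before arc(right, 3) would end elsewhere — order is forced
from: (-1, -1) facing left
step 1 (arc(right, 3)): (-4, 2) facing up
step 2 (straight(4)): (-4, 6) facing up
all 25 alternatives checked — unique.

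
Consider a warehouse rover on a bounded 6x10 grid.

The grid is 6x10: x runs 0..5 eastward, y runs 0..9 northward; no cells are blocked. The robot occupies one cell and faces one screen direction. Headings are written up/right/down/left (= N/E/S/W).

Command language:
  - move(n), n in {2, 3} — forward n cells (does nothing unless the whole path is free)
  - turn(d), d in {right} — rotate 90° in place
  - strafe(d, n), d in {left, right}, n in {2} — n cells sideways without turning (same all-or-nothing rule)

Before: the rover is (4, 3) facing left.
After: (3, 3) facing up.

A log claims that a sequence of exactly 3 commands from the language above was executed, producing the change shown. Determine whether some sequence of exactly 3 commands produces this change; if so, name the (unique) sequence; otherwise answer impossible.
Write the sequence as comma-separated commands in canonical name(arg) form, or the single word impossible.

move(3), turn(right), strafe(right, 2)

key: running strafe(right, 2) before move(3) would end elsewhere — order is forced
start: (4, 3) facing left
t=1 move(3) ⇒ (1, 3) facing left
t=2 turn(right) ⇒ (1, 3) facing up
t=3 strafe(right, 2) ⇒ (3, 3) facing up
no rival 3-sequence matches.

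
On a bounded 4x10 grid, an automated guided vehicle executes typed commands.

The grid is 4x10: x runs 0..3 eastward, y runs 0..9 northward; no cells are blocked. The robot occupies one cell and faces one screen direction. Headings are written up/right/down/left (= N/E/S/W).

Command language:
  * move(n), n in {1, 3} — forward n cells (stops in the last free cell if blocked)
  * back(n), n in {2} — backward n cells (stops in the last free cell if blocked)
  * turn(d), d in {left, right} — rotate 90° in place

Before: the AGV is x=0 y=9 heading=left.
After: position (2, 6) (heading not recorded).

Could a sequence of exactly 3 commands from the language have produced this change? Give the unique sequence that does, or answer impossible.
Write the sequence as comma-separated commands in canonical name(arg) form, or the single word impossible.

key: order matters: swapping back(2) and move(3) lands elsewhere
from: x=0 y=9 heading=left
1. back(2) → x=2 y=9 heading=left
2. turn(left) → x=2 y=9 heading=down
3. move(3) → x=2 y=6 heading=down
all 125 alternatives checked — unique.

back(2), turn(left), move(3)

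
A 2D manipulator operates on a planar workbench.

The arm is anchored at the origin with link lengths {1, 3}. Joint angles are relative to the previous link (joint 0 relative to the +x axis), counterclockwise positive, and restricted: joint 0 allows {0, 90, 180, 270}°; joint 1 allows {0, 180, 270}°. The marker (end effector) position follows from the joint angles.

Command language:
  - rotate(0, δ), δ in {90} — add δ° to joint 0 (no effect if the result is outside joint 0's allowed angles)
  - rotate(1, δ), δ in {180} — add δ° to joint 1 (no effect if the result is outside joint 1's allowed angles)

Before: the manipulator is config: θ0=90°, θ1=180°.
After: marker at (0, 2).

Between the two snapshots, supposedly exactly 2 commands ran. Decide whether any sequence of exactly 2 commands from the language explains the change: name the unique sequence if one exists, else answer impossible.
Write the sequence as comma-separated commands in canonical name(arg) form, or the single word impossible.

rotate(0, 90), rotate(0, 90)

begin: config: θ0=90°, θ1=180°
[1] after rotate(0, 90): config: θ0=180°, θ1=180°
[2] after rotate(0, 90): config: θ0=270°, θ1=180°
no rival 2-sequence matches.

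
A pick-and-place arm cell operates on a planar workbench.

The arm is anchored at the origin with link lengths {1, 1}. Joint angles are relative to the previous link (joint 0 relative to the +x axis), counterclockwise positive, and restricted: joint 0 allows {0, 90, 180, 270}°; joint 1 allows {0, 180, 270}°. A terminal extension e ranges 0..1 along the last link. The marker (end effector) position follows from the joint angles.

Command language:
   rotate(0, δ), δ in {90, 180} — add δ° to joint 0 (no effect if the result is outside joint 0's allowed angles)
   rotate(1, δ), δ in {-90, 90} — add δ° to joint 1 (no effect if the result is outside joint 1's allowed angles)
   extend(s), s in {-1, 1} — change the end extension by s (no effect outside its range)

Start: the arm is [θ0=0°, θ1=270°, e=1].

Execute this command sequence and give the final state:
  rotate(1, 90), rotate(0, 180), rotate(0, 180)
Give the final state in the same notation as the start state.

[θ0=0°, θ1=0°, e=1]

from: [θ0=0°, θ1=270°, e=1]
step 1 (rotate(1, 90)): [θ0=0°, θ1=0°, e=1]
step 2 (rotate(0, 180)): [θ0=180°, θ1=0°, e=1]
step 3 (rotate(0, 180)): [θ0=0°, θ1=0°, e=1]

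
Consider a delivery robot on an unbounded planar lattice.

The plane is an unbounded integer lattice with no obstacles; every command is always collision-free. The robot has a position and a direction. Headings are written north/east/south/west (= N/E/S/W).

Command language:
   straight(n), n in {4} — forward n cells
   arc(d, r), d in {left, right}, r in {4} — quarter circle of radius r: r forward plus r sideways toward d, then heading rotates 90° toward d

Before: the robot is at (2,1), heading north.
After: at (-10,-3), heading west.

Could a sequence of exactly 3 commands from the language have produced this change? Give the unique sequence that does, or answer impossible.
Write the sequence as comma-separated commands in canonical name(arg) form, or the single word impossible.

key: order matters: swapping arc(left, 4) and arc(right, 4) lands elsewhere
t0: at (2,1), heading north
step 1 (arc(left, 4)): at (-2,5), heading west
step 2 (arc(left, 4)): at (-6,1), heading south
step 3 (arc(right, 4)): at (-10,-3), heading west
uniquely the one of 27 3-step routes that fits.

arc(left, 4), arc(left, 4), arc(right, 4)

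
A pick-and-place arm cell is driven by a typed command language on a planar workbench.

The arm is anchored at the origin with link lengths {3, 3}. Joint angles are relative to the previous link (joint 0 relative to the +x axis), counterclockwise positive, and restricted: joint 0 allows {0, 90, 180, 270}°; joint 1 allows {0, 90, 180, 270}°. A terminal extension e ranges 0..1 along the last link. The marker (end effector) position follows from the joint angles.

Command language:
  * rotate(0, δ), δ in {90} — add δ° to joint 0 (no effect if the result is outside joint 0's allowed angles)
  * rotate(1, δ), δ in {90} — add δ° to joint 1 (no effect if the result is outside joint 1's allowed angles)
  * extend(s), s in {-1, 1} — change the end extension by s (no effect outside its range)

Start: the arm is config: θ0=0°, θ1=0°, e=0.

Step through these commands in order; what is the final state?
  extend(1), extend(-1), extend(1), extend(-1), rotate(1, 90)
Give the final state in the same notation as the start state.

t0: config: θ0=0°, θ1=0°, e=0
1. extend(1) → config: θ0=0°, θ1=0°, e=1
2. extend(-1) → config: θ0=0°, θ1=0°, e=0
3. extend(1) → config: θ0=0°, θ1=0°, e=1
4. extend(-1) → config: θ0=0°, θ1=0°, e=0
5. rotate(1, 90) → config: θ0=0°, θ1=90°, e=0

config: θ0=0°, θ1=90°, e=0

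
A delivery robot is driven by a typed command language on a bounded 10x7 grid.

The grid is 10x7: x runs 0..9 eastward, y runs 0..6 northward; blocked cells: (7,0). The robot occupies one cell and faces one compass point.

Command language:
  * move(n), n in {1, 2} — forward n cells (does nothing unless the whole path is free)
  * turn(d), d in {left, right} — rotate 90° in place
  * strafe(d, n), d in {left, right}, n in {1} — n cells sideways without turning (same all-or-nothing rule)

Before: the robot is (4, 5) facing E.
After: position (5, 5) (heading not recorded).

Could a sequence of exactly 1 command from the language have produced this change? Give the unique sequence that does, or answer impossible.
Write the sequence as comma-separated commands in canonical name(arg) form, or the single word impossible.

move(1)

start: (4, 5) facing E
t=1 move(1) ⇒ (5, 5) facing E
uniquely the one of 6 1-step routes that fits.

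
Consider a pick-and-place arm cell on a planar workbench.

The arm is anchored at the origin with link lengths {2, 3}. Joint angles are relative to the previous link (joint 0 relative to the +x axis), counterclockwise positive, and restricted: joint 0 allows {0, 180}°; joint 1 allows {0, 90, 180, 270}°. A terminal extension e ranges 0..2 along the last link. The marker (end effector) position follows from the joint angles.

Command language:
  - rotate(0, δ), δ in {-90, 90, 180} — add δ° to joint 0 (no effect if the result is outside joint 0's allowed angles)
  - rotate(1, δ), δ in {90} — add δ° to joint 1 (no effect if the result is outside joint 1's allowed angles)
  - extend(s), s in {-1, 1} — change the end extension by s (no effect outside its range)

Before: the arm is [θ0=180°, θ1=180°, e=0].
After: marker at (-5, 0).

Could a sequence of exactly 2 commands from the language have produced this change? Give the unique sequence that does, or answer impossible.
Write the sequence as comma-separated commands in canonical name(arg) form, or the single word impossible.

rotate(1, 90), rotate(1, 90)

from: [θ0=180°, θ1=180°, e=0]
[1] after rotate(1, 90): [θ0=180°, θ1=270°, e=0]
[2] after rotate(1, 90): [θ0=180°, θ1=0°, e=0]
no other 2-command option fits: unique.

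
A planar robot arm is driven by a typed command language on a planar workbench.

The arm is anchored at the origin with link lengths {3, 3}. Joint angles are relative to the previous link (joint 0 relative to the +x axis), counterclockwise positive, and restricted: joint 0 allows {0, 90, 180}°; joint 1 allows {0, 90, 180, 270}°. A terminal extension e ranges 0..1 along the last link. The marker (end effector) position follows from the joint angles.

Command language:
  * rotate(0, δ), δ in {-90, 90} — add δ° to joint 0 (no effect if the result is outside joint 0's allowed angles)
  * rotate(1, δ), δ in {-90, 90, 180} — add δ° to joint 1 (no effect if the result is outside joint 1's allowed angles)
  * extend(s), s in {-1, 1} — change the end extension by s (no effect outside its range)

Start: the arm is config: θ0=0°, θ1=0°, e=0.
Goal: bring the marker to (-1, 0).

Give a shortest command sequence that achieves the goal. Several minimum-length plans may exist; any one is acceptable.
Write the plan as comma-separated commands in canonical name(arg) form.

extend(1), rotate(1, 180)

start: config: θ0=0°, θ1=0°, e=0
1. extend(1) → config: θ0=0°, θ1=0°, e=1
2. rotate(1, 180) → config: θ0=0°, θ1=180°, e=1
shorter routes all fall short; 2 is best.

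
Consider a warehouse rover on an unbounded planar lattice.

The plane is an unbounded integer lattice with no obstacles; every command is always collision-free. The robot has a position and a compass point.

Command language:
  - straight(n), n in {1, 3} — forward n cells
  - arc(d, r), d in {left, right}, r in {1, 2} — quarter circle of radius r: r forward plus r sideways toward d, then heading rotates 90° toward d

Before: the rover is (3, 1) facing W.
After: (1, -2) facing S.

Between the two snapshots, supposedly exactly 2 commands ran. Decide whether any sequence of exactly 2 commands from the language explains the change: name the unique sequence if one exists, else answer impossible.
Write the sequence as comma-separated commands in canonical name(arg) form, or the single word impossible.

arc(left, 2), straight(1)

key: running straight(1) before arc(left, 2) would end elsewhere — order is forced
start: (3, 1) facing W
t=1 arc(left, 2) ⇒ (1, -1) facing S
t=2 straight(1) ⇒ (1, -2) facing S
no rival 2-sequence matches.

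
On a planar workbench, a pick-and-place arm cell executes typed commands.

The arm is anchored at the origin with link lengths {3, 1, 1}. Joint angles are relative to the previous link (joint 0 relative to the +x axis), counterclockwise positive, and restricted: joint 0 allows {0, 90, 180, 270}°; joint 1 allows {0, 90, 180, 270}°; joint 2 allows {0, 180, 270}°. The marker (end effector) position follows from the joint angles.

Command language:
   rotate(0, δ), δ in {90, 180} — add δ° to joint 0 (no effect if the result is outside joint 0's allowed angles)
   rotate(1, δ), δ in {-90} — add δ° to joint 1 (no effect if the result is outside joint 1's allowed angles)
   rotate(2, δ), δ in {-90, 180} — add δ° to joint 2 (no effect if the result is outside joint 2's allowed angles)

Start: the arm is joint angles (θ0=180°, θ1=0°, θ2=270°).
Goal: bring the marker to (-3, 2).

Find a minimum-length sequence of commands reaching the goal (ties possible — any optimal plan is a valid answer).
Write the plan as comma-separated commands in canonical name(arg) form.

from: joint angles (θ0=180°, θ1=0°, θ2=270°)
[1] after rotate(2, -90): joint angles (θ0=180°, θ1=0°, θ2=180°)
[2] after rotate(2, 180): joint angles (θ0=180°, θ1=0°, θ2=0°)
[3] after rotate(1, -90): joint angles (θ0=180°, θ1=270°, θ2=0°)
nothing shorter than 3 reaches the goal.

rotate(2, -90), rotate(2, 180), rotate(1, -90)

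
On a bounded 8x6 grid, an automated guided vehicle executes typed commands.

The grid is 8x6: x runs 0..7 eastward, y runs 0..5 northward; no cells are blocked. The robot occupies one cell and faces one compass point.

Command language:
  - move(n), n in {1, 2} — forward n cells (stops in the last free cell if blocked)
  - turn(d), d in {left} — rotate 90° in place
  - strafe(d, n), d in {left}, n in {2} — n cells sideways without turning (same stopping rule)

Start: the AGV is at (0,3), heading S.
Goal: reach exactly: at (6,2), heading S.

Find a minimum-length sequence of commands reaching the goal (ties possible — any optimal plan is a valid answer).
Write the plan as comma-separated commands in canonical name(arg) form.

t0: at (0,3), heading S
[1] after move(1): at (0,2), heading S
[2] after strafe(left, 2): at (2,2), heading S
[3] after strafe(left, 2): at (4,2), heading S
[4] after strafe(left, 2): at (6,2), heading S
no 3-step plan works, so 4 is optimal.

move(1), strafe(left, 2), strafe(left, 2), strafe(left, 2)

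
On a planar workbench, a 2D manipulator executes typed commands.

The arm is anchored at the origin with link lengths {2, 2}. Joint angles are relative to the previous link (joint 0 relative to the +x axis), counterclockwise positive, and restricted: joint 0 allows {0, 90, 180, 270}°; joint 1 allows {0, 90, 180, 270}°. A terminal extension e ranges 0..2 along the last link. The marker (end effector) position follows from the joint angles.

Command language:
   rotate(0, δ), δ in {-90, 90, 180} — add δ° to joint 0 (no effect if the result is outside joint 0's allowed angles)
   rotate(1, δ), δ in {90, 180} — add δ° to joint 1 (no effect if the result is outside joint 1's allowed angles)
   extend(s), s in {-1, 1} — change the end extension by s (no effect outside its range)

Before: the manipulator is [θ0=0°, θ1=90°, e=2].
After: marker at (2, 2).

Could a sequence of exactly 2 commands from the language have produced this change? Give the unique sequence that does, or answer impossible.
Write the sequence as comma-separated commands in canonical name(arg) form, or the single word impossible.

from: [θ0=0°, θ1=90°, e=2]
step 1 (extend(-1)): [θ0=0°, θ1=90°, e=1]
step 2 (extend(-1)): [θ0=0°, θ1=90°, e=0]
no rival 2-sequence matches.

extend(-1), extend(-1)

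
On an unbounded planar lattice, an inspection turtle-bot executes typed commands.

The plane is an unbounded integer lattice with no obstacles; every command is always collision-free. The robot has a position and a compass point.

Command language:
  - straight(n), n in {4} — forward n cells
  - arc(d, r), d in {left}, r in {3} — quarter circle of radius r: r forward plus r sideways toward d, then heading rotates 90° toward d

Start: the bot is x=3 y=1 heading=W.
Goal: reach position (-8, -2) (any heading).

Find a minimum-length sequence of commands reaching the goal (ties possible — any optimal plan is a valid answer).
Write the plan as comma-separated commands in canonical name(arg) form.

start: x=3 y=1 heading=W
t=1 straight(4) ⇒ x=-1 y=1 heading=W
t=2 straight(4) ⇒ x=-5 y=1 heading=W
t=3 arc(left, 3) ⇒ x=-8 y=-2 heading=S
no 2-step plan works, so 3 is optimal.

straight(4), straight(4), arc(left, 3)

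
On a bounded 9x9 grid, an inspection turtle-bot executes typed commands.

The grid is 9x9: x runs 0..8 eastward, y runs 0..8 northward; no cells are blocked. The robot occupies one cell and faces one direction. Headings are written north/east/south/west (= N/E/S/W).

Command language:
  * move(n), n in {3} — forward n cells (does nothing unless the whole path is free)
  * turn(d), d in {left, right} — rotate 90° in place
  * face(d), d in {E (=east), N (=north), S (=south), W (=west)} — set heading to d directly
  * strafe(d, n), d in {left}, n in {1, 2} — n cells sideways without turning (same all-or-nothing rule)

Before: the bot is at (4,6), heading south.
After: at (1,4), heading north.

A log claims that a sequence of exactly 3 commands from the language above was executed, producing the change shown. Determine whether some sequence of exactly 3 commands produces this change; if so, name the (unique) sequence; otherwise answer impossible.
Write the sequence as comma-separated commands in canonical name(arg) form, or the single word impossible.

impossible

no 3-step route produces this change.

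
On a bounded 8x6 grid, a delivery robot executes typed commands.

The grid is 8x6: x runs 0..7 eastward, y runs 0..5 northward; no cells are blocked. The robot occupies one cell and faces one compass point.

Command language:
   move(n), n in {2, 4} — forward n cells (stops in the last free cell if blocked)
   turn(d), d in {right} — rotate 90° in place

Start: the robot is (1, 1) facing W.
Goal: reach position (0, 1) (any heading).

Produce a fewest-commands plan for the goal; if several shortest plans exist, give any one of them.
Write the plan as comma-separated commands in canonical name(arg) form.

move(4)

from: (1, 1) facing W
step 1 (move(4)): (0, 1) facing W
minimal: 1 command(s), checked below 1.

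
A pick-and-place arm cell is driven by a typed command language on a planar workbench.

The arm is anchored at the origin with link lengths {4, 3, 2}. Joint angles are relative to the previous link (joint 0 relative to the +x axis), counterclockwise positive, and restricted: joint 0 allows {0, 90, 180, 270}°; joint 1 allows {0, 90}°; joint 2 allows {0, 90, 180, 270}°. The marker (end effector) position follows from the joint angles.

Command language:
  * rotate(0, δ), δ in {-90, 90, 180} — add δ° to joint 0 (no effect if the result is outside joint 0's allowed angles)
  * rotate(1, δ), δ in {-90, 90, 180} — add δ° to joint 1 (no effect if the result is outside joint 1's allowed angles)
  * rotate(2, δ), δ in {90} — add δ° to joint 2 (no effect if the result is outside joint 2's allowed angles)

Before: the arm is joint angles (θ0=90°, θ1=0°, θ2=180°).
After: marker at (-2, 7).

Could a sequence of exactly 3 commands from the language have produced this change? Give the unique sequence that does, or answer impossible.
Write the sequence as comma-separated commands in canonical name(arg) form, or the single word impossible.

start: joint angles (θ0=90°, θ1=0°, θ2=180°)
1. rotate(2, 90) → joint angles (θ0=90°, θ1=0°, θ2=270°)
2. rotate(2, 90) → joint angles (θ0=90°, θ1=0°, θ2=0°)
3. rotate(2, 90) → joint angles (θ0=90°, θ1=0°, θ2=90°)
uniquely the one of 343 3-step routes that fits.

rotate(2, 90), rotate(2, 90), rotate(2, 90)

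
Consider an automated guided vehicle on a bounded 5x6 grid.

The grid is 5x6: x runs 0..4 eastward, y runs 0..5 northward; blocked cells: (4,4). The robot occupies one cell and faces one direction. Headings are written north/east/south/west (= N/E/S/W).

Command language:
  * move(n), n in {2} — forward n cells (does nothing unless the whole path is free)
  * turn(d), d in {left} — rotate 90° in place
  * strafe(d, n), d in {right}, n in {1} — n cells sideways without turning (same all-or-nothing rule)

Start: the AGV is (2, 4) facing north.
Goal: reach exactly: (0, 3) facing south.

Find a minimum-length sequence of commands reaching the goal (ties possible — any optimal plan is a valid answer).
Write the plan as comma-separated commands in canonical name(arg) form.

turn(left), strafe(right, 1), move(2), turn(left), move(2)

start: (2, 4) facing north
[1] after turn(left): (2, 4) facing west
[2] after strafe(right, 1): (2, 5) facing west
[3] after move(2): (0, 5) facing west
[4] after turn(left): (0, 5) facing south
[5] after move(2): (0, 3) facing south
nothing shorter than 5 reaches the goal.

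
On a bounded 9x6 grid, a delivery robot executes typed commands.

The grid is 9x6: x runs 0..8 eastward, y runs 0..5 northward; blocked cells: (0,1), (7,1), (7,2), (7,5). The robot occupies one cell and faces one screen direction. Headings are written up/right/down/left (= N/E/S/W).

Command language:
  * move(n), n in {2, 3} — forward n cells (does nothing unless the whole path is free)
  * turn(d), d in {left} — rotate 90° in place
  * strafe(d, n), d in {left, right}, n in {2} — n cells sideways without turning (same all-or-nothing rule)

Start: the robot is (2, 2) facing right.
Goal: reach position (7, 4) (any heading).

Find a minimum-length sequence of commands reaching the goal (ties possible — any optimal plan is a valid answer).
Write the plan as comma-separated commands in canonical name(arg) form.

from: (2, 2) facing right
1. move(2) → (4, 2) facing right
2. strafe(left, 2) → (4, 4) facing right
3. move(3) → (7, 4) facing right
minimal: 3 command(s), checked below 3.

move(2), strafe(left, 2), move(3)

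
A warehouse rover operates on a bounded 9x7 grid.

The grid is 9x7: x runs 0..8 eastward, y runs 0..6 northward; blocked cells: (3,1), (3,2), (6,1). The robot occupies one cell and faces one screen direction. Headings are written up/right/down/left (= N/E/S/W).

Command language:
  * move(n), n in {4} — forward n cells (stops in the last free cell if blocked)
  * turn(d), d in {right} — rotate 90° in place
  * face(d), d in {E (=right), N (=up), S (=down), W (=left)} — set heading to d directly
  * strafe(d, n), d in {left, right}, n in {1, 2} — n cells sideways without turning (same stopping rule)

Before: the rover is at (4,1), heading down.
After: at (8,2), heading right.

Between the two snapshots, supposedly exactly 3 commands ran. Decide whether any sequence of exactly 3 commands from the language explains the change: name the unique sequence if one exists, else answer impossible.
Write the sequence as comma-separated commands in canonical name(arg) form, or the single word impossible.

face(E), strafe(left, 1), move(4)

key: order matters: swapping face(E) and move(4) lands elsewhere
t0: at (4,1), heading down
step 1 (face(E)): at (4,1), heading right
step 2 (strafe(left, 1)): at (4,2), heading right
step 3 (move(4)): at (8,2), heading right
no other 3-command option fits: unique.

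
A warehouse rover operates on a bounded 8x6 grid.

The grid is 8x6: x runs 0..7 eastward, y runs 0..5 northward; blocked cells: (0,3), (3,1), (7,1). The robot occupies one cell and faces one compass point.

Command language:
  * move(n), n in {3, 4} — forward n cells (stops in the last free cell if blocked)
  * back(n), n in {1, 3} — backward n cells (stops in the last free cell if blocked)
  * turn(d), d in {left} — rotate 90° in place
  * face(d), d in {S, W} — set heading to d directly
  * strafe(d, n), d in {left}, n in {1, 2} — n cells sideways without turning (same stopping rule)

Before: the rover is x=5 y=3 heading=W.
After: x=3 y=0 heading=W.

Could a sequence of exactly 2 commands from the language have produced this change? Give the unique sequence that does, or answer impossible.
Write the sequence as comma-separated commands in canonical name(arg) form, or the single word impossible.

checked all 2-command options: none fits.

impossible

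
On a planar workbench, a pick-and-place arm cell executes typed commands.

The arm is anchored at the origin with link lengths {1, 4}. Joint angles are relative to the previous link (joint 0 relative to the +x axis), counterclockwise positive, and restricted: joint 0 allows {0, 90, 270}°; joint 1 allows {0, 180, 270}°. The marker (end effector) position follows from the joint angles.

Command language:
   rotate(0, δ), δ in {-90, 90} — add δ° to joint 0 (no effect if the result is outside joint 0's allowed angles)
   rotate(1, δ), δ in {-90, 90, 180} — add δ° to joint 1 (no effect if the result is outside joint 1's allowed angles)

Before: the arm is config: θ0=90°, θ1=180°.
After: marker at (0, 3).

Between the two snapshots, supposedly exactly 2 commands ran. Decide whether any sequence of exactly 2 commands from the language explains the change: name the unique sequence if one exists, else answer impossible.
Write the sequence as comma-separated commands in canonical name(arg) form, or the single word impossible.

rotate(0, -90), rotate(0, -90)

t0: config: θ0=90°, θ1=180°
step 1 (rotate(0, -90)): config: θ0=0°, θ1=180°
step 2 (rotate(0, -90)): config: θ0=270°, θ1=180°
uniquely the one of 25 2-step routes that fits.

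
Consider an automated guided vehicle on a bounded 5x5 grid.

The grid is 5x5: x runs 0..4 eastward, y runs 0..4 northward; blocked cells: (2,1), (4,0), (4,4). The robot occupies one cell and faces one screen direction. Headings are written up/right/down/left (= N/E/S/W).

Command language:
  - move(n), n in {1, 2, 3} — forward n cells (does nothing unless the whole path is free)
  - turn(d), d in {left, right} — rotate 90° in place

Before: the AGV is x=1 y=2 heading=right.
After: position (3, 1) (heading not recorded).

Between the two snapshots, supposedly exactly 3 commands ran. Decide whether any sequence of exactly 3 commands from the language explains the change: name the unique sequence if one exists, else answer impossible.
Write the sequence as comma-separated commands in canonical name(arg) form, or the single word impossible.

key: order matters: swapping move(2) and move(1) lands elsewhere
t0: x=1 y=2 heading=right
step 1 (move(2)): x=3 y=2 heading=right
step 2 (turn(right)): x=3 y=2 heading=down
step 3 (move(1)): x=3 y=1 heading=down
uniquely the one of 125 3-step routes that fits.

move(2), turn(right), move(1)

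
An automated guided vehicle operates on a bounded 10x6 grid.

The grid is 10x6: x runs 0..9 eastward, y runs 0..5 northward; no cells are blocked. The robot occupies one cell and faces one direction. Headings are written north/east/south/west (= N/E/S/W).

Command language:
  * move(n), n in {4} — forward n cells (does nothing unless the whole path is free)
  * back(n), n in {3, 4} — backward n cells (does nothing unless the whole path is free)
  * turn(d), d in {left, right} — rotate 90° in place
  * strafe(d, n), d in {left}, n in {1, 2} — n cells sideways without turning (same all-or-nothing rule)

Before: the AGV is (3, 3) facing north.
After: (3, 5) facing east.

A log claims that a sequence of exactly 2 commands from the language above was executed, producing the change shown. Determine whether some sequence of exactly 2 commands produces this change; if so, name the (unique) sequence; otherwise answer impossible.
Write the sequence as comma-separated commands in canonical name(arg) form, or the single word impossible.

turn(right), strafe(left, 2)

key: position moved to (3,5) AND the heading swung to E — translation plus rotation needed
from: (3, 3) facing north
1. turn(right) → (3, 3) facing east
2. strafe(left, 2) → (3, 5) facing east
no rival 2-sequence matches.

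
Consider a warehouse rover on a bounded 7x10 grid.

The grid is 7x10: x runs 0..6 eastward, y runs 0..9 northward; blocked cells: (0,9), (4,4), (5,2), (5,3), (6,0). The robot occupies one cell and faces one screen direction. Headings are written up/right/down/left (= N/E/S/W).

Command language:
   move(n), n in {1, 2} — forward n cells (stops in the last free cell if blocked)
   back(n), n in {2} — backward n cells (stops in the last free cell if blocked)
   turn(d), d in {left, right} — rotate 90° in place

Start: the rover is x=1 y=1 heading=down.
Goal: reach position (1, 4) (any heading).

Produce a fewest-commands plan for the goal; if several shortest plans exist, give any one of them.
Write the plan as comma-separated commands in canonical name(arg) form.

move(1), back(2), back(2)

from: x=1 y=1 heading=down
1. move(1) → x=1 y=0 heading=down
2. back(2) → x=1 y=2 heading=down
3. back(2) → x=1 y=4 heading=down
shorter routes all fall short; 3 is best.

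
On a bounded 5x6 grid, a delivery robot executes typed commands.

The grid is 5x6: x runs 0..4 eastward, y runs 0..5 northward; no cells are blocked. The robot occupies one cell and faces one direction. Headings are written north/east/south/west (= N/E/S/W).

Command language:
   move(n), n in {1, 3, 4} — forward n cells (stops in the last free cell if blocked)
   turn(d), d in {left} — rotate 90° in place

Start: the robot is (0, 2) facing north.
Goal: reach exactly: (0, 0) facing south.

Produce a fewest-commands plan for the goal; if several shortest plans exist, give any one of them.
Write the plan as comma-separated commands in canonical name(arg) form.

start: (0, 2) facing north
t=1 turn(left) ⇒ (0, 2) facing west
t=2 turn(left) ⇒ (0, 2) facing south
t=3 move(3) ⇒ (0, 0) facing south
nothing shorter than 3 reaches the goal.

turn(left), turn(left), move(3)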